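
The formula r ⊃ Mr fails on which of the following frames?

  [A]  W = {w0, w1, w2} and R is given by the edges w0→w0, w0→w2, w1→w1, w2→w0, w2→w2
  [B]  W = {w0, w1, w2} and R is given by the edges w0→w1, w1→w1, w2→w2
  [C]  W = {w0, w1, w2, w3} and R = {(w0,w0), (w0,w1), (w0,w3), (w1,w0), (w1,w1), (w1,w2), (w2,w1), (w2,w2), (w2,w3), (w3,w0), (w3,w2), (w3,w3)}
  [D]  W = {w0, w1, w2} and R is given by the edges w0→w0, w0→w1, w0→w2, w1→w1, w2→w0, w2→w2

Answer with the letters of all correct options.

The schema r ⊃ Mr is the dual of axiom T; it is valid on a frame iff R is reflexive.
(A) R is reflexive (each world relates to itself), so the schema is valid here.
(B) R is not reflexive (not w0 R w0), so the schema fails here.
(C) R is reflexive (each world relates to itself), so the schema is valid here.
(D) R is reflexive (each world relates to itself), so the schema is valid here.

B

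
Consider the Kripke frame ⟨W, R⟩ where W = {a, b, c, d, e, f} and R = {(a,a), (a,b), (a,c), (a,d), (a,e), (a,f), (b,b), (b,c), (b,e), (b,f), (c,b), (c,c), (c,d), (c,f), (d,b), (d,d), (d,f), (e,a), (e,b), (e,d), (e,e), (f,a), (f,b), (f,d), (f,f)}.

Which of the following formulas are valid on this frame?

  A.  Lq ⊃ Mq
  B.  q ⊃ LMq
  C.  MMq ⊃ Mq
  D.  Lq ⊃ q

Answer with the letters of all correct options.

R is reflexive: each world relates to itself.
R is not symmetric: a R b but not b R a.
R is not transitive: b R c and c R d but not b R d.
R is serial: every world has an R-successor.
(A) Lq ⊃ Mq is axiom D, which corresponds to seriality. R is serial — valid.
(B) axiom B: valid iff R is symmetric. R is not symmetric — not valid.
(C) MMq ⊃ Mq is the dual of axiom 4; it is valid on a frame exactly when R is transitive. R is not transitive, so not valid.
(D) Lq ⊃ q (axiom T) characterises the reflexive frames. R is reflexive — valid.

A, D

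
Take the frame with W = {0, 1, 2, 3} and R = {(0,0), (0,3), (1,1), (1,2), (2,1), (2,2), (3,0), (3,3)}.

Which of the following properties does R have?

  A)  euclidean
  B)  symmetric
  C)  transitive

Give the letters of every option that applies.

A, B, C

(A) euclidean: any two R-successors of the same world are R-related.
(B) symmetric: every R-edge is matched by its reverse.
(C) transitive: R is closed under composition.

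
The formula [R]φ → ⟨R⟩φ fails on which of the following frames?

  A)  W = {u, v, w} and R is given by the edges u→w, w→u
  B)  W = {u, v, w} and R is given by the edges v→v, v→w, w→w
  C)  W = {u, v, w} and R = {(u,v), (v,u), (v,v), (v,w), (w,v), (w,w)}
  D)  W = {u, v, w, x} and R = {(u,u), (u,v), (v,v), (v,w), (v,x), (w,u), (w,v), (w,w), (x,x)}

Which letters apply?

The schema [R]φ → ⟨R⟩φ is axiom D; it is valid on a frame iff R is serial.
(A) R is not serial (v has no R-successor), so the schema fails here.
(B) R is not serial (u has no R-successor), so the schema fails here.
(C) R is serial (every world has an R-successor), so the schema is valid here.
(D) R is serial (every world has an R-successor), so the schema is valid here.

A, B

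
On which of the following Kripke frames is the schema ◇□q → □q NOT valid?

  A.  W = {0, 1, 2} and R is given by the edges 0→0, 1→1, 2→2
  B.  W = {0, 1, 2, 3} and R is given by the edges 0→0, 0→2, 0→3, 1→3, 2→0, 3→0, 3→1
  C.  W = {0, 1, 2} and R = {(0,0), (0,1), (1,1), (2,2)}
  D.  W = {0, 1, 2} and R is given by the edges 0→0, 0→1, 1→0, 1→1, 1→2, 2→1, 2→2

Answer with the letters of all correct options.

The schema ◇□q → □q is the dual of axiom 5; it is valid on a frame iff R is euclidean.
(A) R is euclidean (any two R-successors of the same world are R-related), so the schema is valid here.
(B) R is not euclidean (0 R 2 and 0 R 3 but not 2 R 3), so the schema fails here.
(C) R is not euclidean (0 R 1 and 0 R 0 but not 1 R 0), so the schema fails here.
(D) R is not euclidean (1 R 0 and 1 R 2 but not 0 R 2), so the schema fails here.

B, C, D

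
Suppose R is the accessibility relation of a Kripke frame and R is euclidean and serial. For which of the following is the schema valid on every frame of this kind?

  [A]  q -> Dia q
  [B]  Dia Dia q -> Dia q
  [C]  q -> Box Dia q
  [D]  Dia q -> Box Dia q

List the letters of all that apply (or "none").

D

(A) the dual of axiom T: valid iff R is reflexive. Such an R need not be reflexive — not valid.
(B) Dia Dia q -> Dia q is the dual of axiom 4; it is valid on a frame exactly when R is transitive. Such an R need not be transitive, so not valid.
(C) q -> Box Dia q (axiom B) characterises the symmetric frames. Such an R need not be symmetric — not valid.
(D) Dia q -> Box Dia q is axiom 5, which corresponds to the euclidean property. Every such R is euclidean — valid.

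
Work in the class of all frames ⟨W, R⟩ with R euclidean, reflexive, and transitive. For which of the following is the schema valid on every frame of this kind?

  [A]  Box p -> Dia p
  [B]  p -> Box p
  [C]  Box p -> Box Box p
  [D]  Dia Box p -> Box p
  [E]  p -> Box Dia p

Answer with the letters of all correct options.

A, C, D, E

A relation that is euclidean, reflexive, and transitive is also serial and symmetric.
(A) Box p -> Dia p is axiom D, which corresponds to seriality. Every such R is serial — valid.
(B) p -> Box p is equivalent to ◇p→p; it holds exactly when R ⊆ identity. Such an R need not be a subset of the identity — not valid.
(C) Box p -> Box Box p is axiom 4, which corresponds to transitivity. Every such R is transitive — valid.
(D) Dia Box p -> Box p (the dual of axiom 5) characterises the euclidean frames. Every such R is euclidean — valid.
(E) p -> Box Dia p (axiom B) characterises the symmetric frames. Every such R is symmetric — valid.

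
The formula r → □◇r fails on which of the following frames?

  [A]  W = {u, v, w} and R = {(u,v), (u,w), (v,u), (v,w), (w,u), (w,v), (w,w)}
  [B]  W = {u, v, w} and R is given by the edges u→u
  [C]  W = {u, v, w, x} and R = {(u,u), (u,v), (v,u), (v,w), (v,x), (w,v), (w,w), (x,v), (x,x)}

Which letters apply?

none

The schema r → □◇r is axiom B; it is valid on a frame iff R is symmetric.
(A) R is symmetric (every R-edge is matched by its reverse), so the schema is valid here.
(B) R is symmetric (every R-edge is matched by its reverse), so the schema is valid here.
(C) R is symmetric (every R-edge is matched by its reverse), so the schema is valid here.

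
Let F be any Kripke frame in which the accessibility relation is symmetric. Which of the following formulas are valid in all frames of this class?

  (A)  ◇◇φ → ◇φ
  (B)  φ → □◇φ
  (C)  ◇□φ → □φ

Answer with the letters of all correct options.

(A) ◇◇φ → ◇φ is the dual of axiom 4; it is valid on a frame exactly when R is transitive. Such an R need not be transitive, so not valid.
(B) φ → □◇φ is axiom B; it is valid on a frame exactly when R is symmetric. Every such R is symmetric, so valid.
(C) the dual of axiom 5: valid iff R is euclidean. Such an R need not be euclidean — not valid.

B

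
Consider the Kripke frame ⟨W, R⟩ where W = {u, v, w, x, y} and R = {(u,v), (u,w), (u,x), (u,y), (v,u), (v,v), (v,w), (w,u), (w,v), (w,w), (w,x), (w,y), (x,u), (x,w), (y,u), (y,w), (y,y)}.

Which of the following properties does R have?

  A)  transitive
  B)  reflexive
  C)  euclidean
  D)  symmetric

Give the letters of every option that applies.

(A) not transitive: u R v and v R u but not u R u.
(B) not reflexive: not u R u.
(C) not euclidean: u R v and u R x but not v R x.
(D) symmetric: every R-edge is matched by its reverse.

D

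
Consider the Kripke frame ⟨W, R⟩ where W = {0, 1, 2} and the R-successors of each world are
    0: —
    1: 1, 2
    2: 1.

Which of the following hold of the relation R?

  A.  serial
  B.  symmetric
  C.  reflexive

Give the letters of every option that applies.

B

(A) not serial: 0 has no R-successor.
(B) symmetric: every R-edge is matched by its reverse.
(C) not reflexive: not 0 R 0.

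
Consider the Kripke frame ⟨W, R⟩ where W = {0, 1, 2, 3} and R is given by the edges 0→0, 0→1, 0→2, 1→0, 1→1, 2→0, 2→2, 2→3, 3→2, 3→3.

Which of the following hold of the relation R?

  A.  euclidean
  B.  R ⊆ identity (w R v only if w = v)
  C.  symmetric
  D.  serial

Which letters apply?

(A) not euclidean: 0 R 1 and 0 R 2 but not 1 R 2.
(B) not ⊆ identity: 0 R 1 with 0 ≠ 1.
(C) symmetric: every R-edge is matched by its reverse.
(D) serial: every world has an R-successor.

C, D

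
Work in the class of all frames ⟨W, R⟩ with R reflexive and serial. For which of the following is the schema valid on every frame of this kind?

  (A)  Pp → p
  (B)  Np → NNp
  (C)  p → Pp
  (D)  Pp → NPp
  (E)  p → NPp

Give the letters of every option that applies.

C

(A) Pp → p is valid only on frames where every R-edge is a self-loop. Such an R need not be a subset of the identity — not valid.
(B) Np → NNp (axiom 4) characterises the transitive frames. Such an R need not be transitive — not valid.
(C) p → Pp is the dual of axiom T, which corresponds to reflexivity. Every such R is reflexive — valid.
(D) Pp → NPp (axiom 5) characterises the euclidean frames. Such an R need not be euclidean — not valid.
(E) p → NPp is axiom B, which corresponds to symmetry. Such an R need not be symmetric — not valid.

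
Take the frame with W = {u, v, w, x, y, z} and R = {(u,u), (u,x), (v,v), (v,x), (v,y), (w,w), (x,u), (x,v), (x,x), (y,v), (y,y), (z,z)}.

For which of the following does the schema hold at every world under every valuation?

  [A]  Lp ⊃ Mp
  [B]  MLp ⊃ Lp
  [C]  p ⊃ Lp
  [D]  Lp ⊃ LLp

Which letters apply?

A

R is not transitive: u R x and x R v but not u R v.
R is not euclidean: v R x and v R y but not x R y.
R is serial: every world has an R-successor.
R is not a subset of the identity: u R x with u ≠ x.
(A) Lp ⊃ Mp is axiom D, which corresponds to seriality. R is serial — valid.
(B) MLp ⊃ Lp is the dual of axiom 5; it is valid on a frame exactly when R is euclidean. R is not euclidean, so not valid.
(C) p ⊃ Lp is equivalent to ◇p→p; it holds exactly when R ⊆ identity. Here R ⊄ identity — not valid.
(D) Lp ⊃ LLp (axiom 4) characterises the transitive frames. R is not transitive — not valid.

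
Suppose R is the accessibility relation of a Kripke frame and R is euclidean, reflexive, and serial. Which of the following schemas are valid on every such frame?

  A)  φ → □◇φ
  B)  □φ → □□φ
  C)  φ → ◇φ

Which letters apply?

A, B, C

A relation that is euclidean, reflexive, and serial is also symmetric and transitive.
(A) φ → □◇φ (axiom B) characterises the symmetric frames. Every such R is symmetric — valid.
(B) □φ → □□φ is axiom 4, which corresponds to transitivity. Every such R is transitive — valid.
(C) φ → ◇φ is the dual of axiom T; it is valid on a frame exactly when R is reflexive. Every such R is reflexive, so valid.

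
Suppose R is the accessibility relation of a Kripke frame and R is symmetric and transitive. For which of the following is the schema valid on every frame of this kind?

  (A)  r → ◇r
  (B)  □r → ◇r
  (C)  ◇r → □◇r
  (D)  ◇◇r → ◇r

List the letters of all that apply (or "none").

C, D

A symmetric transitive relation is euclidean (uRv and uRw give vRu by symmetry, then vRw by transitivity).
(A) r → ◇r is the dual of axiom T; it is valid on a frame exactly when R is reflexive. Such an R need not be reflexive, so not valid.
(B) □r → ◇r is axiom D; it is valid on a frame exactly when R is serial. Such an R need not be serial, so not valid.
(C) ◇r → □◇r is axiom 5, which corresponds to the euclidean property. Every such R is euclidean — valid.
(D) ◇◇r → ◇r (the dual of axiom 4) characterises the transitive frames. Every such R is transitive — valid.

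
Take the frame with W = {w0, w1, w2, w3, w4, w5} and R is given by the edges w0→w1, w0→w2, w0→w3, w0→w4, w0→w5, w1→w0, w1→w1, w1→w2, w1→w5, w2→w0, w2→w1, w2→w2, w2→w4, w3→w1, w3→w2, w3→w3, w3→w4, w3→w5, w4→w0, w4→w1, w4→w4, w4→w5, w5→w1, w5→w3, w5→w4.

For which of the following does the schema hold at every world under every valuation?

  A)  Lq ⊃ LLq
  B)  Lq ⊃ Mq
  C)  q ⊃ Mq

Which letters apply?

R is not reflexive: not w0 R w0.
R is not transitive: w0 R w1 and w1 R w0 but not w0 R w0.
R is serial: every world has an R-successor.
(A) Lq ⊃ LLq (axiom 4) characterises the transitive frames. R is not transitive — not valid.
(B) Lq ⊃ Mq (axiom D) characterises the serial frames. R is serial — valid.
(C) the dual of axiom T: valid iff R is reflexive. R is not reflexive — not valid.

B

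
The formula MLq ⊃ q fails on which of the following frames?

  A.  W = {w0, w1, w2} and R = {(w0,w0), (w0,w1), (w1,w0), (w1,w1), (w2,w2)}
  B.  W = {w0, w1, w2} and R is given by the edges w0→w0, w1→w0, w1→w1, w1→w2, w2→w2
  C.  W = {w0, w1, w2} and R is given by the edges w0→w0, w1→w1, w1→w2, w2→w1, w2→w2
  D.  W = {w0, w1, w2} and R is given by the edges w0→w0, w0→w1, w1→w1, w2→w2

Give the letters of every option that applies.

The schema MLq ⊃ q is the dual of axiom B; it is valid on a frame iff R is symmetric.
(A) R is symmetric (every R-edge is matched by its reverse), so the schema is valid here.
(B) R is not symmetric (w1 R w0 but not w0 R w1), so the schema fails here.
(C) R is symmetric (every R-edge is matched by its reverse), so the schema is valid here.
(D) R is not symmetric (w0 R w1 but not w1 R w0), so the schema fails here.

B, D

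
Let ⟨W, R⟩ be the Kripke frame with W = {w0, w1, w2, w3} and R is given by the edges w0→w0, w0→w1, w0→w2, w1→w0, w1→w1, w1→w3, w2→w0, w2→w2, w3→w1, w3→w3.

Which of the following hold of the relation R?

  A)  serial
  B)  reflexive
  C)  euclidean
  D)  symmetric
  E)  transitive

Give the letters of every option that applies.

(A) serial: every world has an R-successor.
(B) reflexive: each world relates to itself.
(C) not euclidean: w0 R w1 and w0 R w2 but not w1 R w2.
(D) symmetric: every R-edge is matched by its reverse.
(E) not transitive: w0 R w1 and w1 R w3 but not w0 R w3.

A, B, D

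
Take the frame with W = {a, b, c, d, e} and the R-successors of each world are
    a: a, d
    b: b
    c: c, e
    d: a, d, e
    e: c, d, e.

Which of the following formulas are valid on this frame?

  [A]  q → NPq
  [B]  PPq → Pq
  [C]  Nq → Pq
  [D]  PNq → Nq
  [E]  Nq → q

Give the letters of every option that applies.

R is reflexive: each world relates to itself.
R is symmetric: every R-edge is matched by its reverse.
R is not transitive: a R d and d R e but not a R e.
R is not euclidean: d R a and d R e but not a R e.
R is serial: every world has an R-successor.
(A) q → NPq is axiom B; it is valid on a frame exactly when R is symmetric. R is symmetric, so valid.
(B) the dual of axiom 4: valid iff R is transitive. R is not transitive — not valid.
(C) Nq → Pq (axiom D) characterises the serial frames. R is serial — valid.
(D) PNq → Nq (the dual of axiom 5) characterises the euclidean frames. R is not euclidean — not valid.
(E) axiom T: valid iff R is reflexive. R is reflexive — valid.

A, C, E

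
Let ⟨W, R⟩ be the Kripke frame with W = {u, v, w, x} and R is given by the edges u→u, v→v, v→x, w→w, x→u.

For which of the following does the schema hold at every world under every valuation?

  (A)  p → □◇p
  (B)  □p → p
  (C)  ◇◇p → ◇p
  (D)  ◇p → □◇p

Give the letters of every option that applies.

R is not reflexive: not x R x.
R is not symmetric: v R x but not x R v.
R is not transitive: v R x and x R u but not v R u.
R is not euclidean: v R x and v R v but not x R v.
(A) p → □◇p (axiom B) characterises the symmetric frames. R is not symmetric — not valid.
(B) □p → p is axiom T, which corresponds to reflexivity. R is not reflexive — not valid.
(C) the dual of axiom 4: valid iff R is transitive. R is not transitive — not valid.
(D) axiom 5: valid iff R is euclidean. R is not euclidean — not valid.

none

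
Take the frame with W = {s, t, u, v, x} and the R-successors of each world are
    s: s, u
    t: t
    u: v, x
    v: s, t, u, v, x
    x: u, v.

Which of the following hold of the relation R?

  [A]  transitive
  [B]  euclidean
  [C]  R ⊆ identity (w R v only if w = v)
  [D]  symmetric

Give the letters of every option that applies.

(A) not transitive: s R u and u R v but not s R v.
(B) not euclidean: s R u and s R s but not u R s.
(C) not ⊆ identity: s R u with s ≠ u.
(D) not symmetric: s R u but not u R s.

none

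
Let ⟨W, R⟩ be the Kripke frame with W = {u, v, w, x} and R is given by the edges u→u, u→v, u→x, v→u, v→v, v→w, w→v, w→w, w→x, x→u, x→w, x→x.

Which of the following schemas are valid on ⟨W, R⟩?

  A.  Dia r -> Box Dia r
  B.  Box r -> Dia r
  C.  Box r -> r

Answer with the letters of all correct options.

R is reflexive: each world relates to itself.
R is not euclidean: u R v and u R x but not v R x.
R is serial: every world has an R-successor.
(A) Dia r -> Box Dia r is axiom 5, which corresponds to the euclidean property. R is not euclidean — not valid.
(B) axiom D: valid iff R is serial. R is serial — valid.
(C) Box r -> r is axiom T, which corresponds to reflexivity. R is reflexive — valid.

B, C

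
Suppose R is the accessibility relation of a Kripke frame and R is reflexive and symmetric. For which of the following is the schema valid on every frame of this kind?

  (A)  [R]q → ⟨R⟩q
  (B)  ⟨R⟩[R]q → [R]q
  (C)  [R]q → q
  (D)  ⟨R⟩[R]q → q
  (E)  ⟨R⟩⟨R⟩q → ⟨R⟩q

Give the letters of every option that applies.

Reflexive relations are serial.
(A) [R]q → ⟨R⟩q is axiom D, which corresponds to seriality. Every such R is serial — valid.
(B) ⟨R⟩[R]q → [R]q is the dual of axiom 5, which corresponds to the euclidean property. Such an R need not be euclidean — not valid.
(C) axiom T: valid iff R is reflexive. Every such R is reflexive — valid.
(D) ⟨R⟩[R]q → q is the dual of axiom B; it is valid on a frame exactly when R is symmetric. Every such R is symmetric, so valid.
(E) ⟨R⟩⟨R⟩q → ⟨R⟩q (the dual of axiom 4) characterises the transitive frames. Such an R need not be transitive — not valid.

A, C, D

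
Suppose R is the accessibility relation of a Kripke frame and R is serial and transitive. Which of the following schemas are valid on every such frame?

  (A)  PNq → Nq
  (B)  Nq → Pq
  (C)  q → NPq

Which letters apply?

(A) PNq → Nq is the dual of axiom 5; it is valid on a frame exactly when R is euclidean. Such an R need not be euclidean, so not valid.
(B) Nq → Pq is axiom D; it is valid on a frame exactly when R is serial. Every such R is serial, so valid.
(C) q → NPq (axiom B) characterises the symmetric frames. Such an R need not be symmetric — not valid.

B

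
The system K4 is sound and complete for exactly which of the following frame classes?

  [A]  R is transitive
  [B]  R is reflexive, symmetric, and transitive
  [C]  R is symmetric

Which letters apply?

(A) K4 is sound and complete for exactly this class.
(B) this class determines S5, not K4.
(C) this class determines KB, not K4.

A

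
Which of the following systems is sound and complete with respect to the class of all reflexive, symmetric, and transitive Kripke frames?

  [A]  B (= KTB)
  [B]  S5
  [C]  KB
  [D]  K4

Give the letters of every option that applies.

B

(A) B (= KTB) is determined by the class of reflexive and symmetric frames.
(B) S5 is determined by exactly this class.
(C) KB is determined by the class of symmetric frames.
(D) K4 is determined by the class of transitive frames.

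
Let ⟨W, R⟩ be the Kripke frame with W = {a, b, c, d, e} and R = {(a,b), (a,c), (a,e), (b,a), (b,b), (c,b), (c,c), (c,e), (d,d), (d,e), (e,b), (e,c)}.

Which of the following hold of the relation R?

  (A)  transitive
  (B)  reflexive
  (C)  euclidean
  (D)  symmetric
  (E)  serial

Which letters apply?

(A) not transitive: a R b and b R a but not a R a.
(B) not reflexive: not a R a.
(C) not euclidean: a R b and a R c but not b R c.
(D) not symmetric: a R c but not c R a.
(E) serial: every world has an R-successor.

E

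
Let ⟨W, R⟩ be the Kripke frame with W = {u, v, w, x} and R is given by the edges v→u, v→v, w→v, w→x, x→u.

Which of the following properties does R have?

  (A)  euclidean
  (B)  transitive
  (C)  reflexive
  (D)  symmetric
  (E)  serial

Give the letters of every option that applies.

(A) not euclidean: v R u and v R v but not u R v.
(B) not transitive: w R v and v R u but not w R u.
(C) not reflexive: not u R u.
(D) not symmetric: v R u but not u R v.
(E) not serial: u has no R-successor.

none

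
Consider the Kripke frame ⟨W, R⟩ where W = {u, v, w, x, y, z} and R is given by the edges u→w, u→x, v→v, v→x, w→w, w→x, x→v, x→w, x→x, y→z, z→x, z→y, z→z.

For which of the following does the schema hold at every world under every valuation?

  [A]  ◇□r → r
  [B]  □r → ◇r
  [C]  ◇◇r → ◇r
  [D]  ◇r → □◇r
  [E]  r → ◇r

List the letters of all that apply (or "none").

B

R is not reflexive: not u R u.
R is not symmetric: u R w but not w R u.
R is not transitive: u R x and x R v but not u R v.
R is not euclidean: x R v and x R w but not v R w.
R is serial: every world has an R-successor.
(A) ◇□r → r is the dual of axiom B; it is valid on a frame exactly when R is symmetric. R is not symmetric, so not valid.
(B) □r → ◇r is axiom D, which corresponds to seriality. R is serial — valid.
(C) ◇◇r → ◇r is the dual of axiom 4; it is valid on a frame exactly when R is transitive. R is not transitive, so not valid.
(D) ◇r → □◇r is axiom 5; it is valid on a frame exactly when R is euclidean. R is not euclidean, so not valid.
(E) r → ◇r (the dual of axiom T) characterises the reflexive frames. R is not reflexive — not valid.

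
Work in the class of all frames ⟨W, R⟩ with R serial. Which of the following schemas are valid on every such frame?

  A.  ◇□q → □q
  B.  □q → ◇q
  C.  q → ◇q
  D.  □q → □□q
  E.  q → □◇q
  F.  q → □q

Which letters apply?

(A) the dual of axiom 5: valid iff R is euclidean. Such an R need not be euclidean — not valid.
(B) axiom D: valid iff R is serial. Every such R is serial — valid.
(C) q → ◇q (the dual of axiom T) characterises the reflexive frames. Such an R need not be reflexive — not valid.
(D) □q → □□q is axiom 4; it is valid on a frame exactly when R is transitive. Such an R need not be transitive, so not valid.
(E) q → □◇q is axiom B; it is valid on a frame exactly when R is symmetric. Such an R need not be symmetric, so not valid.
(F) q → □q (equivalent to ◇p→p) corresponds to R being a subset of the identity. Such an R need not be a subset of the identity, so not valid.

B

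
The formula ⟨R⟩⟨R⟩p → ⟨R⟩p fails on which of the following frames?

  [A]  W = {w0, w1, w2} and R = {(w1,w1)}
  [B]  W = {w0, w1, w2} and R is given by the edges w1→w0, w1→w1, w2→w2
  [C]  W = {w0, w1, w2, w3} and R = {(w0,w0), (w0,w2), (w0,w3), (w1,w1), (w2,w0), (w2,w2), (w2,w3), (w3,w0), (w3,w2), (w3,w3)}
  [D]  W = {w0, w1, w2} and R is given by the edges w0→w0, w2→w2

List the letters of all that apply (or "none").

The schema ⟨R⟩⟨R⟩p → ⟨R⟩p is the dual of axiom 4; it is valid on a frame iff R is transitive.
(A) R is transitive (R is closed under composition), so the schema is valid here.
(B) R is transitive (R is closed under composition), so the schema is valid here.
(C) R is transitive (R is closed under composition), so the schema is valid here.
(D) R is transitive (R is closed under composition), so the schema is valid here.

none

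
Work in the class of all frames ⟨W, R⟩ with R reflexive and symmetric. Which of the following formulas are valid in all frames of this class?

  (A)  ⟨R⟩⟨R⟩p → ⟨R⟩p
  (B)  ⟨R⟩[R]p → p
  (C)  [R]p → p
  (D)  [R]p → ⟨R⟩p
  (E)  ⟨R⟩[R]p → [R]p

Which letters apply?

B, C, D

Reflexive relations are serial.
(A) ⟨R⟩⟨R⟩p → ⟨R⟩p (the dual of axiom 4) characterises the transitive frames. Such an R need not be transitive — not valid.
(B) ⟨R⟩[R]p → p is the dual of axiom B, which corresponds to symmetry. Every such R is symmetric — valid.
(C) [R]p → p (axiom T) characterises the reflexive frames. Every such R is reflexive — valid.
(D) [R]p → ⟨R⟩p is axiom D; it is valid on a frame exactly when R is serial. Every such R is serial, so valid.
(E) ⟨R⟩[R]p → [R]p is the dual of axiom 5, which corresponds to the euclidean property. Such an R need not be euclidean — not valid.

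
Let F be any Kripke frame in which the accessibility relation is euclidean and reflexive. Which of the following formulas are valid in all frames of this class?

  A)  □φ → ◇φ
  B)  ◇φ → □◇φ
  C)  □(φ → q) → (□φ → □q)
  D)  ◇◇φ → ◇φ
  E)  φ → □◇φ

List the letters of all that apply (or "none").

A reflexive euclidean relation is also symmetric (from wRw and wRv the euclidean condition gives vRw) and hence transitive; it is an equivalence relation.
(A) □φ → ◇φ (axiom D) characterises the serial frames. Every such R is serial — valid.
(B) ◇φ → □◇φ (axiom 5) characterises the euclidean frames. Every such R is euclidean — valid.
(C) this is just K, valid on every normal frame.
(D) ◇◇φ → ◇φ (the dual of axiom 4) characterises the transitive frames. Every such R is transitive — valid.
(E) φ → □◇φ is axiom B; it is valid on a frame exactly when R is symmetric. Every such R is symmetric, so valid.

A, B, C, D, E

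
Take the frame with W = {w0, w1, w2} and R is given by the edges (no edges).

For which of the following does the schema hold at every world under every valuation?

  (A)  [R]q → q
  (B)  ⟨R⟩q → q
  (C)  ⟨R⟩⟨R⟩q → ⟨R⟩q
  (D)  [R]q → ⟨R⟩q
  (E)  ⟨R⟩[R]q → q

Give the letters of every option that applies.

B, C, E

R is not reflexive: not w0 R w0.
R is symmetric: every R-edge is matched by its reverse.
R is transitive: R is closed under composition.
R is not serial: w0 has no R-successor.
R is a subset of the identity: every R-edge is a self-loop.
(A) [R]q → q is axiom T, which corresponds to reflexivity. R is not reflexive — not valid.
(B) ⟨R⟩q → q (the converse of T) corresponds to R being a subset of the identity. Here R ⊆ identity, so valid.
(C) ⟨R⟩⟨R⟩q → ⟨R⟩q is the dual of axiom 4; it is valid on a frame exactly when R is transitive. R is transitive, so valid.
(D) axiom D: valid iff R is serial. R is not serial — not valid.
(E) ⟨R⟩[R]q → q (the dual of axiom B) characterises the symmetric frames. R is symmetric — valid.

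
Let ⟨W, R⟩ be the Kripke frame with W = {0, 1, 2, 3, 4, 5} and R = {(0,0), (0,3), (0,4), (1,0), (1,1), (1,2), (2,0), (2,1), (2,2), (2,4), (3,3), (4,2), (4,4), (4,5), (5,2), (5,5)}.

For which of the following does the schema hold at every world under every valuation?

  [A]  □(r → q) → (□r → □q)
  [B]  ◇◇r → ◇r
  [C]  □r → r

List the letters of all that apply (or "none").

R is reflexive: each world relates to itself.
R is not transitive: 0 R 4 and 4 R 2 but not 0 R 2.
(A) □(r → q) → (□r → □q) is axiom K, valid on every Kripke frame — valid.
(B) ◇◇r → ◇r is the dual of axiom 4; it is valid on a frame exactly when R is transitive. R is not transitive, so not valid.
(C) axiom T: valid iff R is reflexive. R is reflexive — valid.

A, C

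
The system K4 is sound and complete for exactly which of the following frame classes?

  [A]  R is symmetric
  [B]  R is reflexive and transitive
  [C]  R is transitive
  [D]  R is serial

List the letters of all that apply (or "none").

C

(A) this class determines KB, not K4.
(B) this class determines S4, not K4.
(C) K4 is sound and complete for exactly this class.
(D) this class determines D, not K4.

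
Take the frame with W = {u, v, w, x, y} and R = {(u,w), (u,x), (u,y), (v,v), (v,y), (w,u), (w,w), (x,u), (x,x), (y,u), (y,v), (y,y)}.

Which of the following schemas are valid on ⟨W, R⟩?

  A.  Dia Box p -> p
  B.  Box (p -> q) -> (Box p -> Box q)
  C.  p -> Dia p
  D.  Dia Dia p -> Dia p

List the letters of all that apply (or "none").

A, B

R is not reflexive: not u R u.
R is symmetric: every R-edge is matched by its reverse.
R is not transitive: u R w and w R u but not u R u.
(A) Dia Box p -> p is the dual of axiom B; it is valid on a frame exactly when R is symmetric. R is symmetric, so valid.
(B) Box (p -> q) -> (Box p -> Box q) is the K axiom; it holds on all frames — valid.
(C) the dual of axiom T: valid iff R is reflexive. R is not reflexive — not valid.
(D) Dia Dia p -> Dia p (the dual of axiom 4) characterises the transitive frames. R is not transitive — not valid.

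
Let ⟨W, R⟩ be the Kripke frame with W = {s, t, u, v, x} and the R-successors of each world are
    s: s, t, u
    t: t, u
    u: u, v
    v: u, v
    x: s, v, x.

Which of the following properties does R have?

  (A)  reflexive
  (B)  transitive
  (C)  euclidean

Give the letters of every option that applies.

(A) reflexive: each world relates to itself.
(B) not transitive: s R u and u R v but not s R v.
(C) not euclidean: s R t and s R s but not t R s.

A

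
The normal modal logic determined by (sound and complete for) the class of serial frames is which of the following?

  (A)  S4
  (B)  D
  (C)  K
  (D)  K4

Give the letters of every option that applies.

B

(A) S4 is determined by the class of reflexive and transitive frames.
(B) D is determined by exactly this class.
(C) K is determined by the class of arbitrary frames.
(D) K4 is determined by the class of transitive frames.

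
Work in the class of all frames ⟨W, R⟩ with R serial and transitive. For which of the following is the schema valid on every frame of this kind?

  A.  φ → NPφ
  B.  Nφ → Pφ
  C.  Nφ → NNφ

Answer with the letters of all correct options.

(A) φ → NPφ is axiom B; it is valid on a frame exactly when R is symmetric. Such an R need not be symmetric, so not valid.
(B) Nφ → Pφ (axiom D) characterises the serial frames. Every such R is serial — valid.
(C) Nφ → NNφ is axiom 4; it is valid on a frame exactly when R is transitive. Every such R is transitive, so valid.

B, C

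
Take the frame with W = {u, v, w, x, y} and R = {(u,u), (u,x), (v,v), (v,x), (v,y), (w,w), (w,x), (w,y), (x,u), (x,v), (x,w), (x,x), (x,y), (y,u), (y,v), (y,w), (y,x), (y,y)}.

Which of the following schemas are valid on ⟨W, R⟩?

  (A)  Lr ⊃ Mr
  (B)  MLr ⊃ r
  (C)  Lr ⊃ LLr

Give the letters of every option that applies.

R is not symmetric: y R u but not u R y.
R is not transitive: u R x and x R v but not u R v.
R is serial: every world has an R-successor.
(A) Lr ⊃ Mr is axiom D; it is valid on a frame exactly when R is serial. R is serial, so valid.
(B) MLr ⊃ r is the dual of axiom B, which corresponds to symmetry. R is not symmetric — not valid.
(C) Lr ⊃ LLr is axiom 4; it is valid on a frame exactly when R is transitive. R is not transitive, so not valid.

A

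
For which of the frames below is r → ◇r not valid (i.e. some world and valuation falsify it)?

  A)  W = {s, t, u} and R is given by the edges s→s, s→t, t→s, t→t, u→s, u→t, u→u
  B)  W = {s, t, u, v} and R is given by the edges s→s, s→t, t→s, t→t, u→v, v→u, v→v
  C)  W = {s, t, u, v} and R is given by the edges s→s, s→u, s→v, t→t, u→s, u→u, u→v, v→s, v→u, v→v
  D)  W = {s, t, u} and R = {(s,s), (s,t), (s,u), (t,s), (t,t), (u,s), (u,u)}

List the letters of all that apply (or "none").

The schema r → ◇r is the dual of axiom T; it is valid on a frame iff R is reflexive.
(A) R is reflexive (each world relates to itself), so the schema is valid here.
(B) R is not reflexive (not u R u), so the schema fails here.
(C) R is reflexive (each world relates to itself), so the schema is valid here.
(D) R is reflexive (each world relates to itself), so the schema is valid here.

B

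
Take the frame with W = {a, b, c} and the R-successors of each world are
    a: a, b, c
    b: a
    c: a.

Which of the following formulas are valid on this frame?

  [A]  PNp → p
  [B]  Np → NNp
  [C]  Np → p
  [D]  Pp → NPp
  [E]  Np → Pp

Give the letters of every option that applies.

A, E

R is not reflexive: not b R b.
R is symmetric: every R-edge is matched by its reverse.
R is not transitive: b R a and a R b but not b R b.
R is not euclidean: a R b and a R c but not b R c.
R is serial: every world has an R-successor.
(A) PNp → p is the dual of axiom B; it is valid on a frame exactly when R is symmetric. R is symmetric, so valid.
(B) Np → NNp is axiom 4; it is valid on a frame exactly when R is transitive. R is not transitive, so not valid.
(C) axiom T: valid iff R is reflexive. R is not reflexive — not valid.
(D) Pp → NPp (axiom 5) characterises the euclidean frames. R is not euclidean — not valid.
(E) Np → Pp is axiom D; it is valid on a frame exactly when R is serial. R is serial, so valid.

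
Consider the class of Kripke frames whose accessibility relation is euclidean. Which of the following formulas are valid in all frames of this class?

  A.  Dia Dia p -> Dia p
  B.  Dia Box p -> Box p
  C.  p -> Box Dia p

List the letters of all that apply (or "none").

B

(A) the dual of axiom 4: valid iff R is transitive. Such an R need not be transitive — not valid.
(B) Dia Box p -> Box p (the dual of axiom 5) characterises the euclidean frames. Every such R is euclidean — valid.
(C) p -> Box Dia p is axiom B; it is valid on a frame exactly when R is symmetric. Such an R need not be symmetric, so not valid.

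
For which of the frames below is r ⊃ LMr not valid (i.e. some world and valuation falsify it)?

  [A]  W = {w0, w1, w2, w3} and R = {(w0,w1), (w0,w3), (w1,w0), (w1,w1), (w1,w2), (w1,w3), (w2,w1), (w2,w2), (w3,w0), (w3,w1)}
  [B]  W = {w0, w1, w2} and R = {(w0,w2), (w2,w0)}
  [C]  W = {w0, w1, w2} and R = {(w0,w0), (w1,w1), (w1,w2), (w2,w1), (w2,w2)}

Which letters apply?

The schema r ⊃ LMr is axiom B; it is valid on a frame iff R is symmetric.
(A) R is symmetric (every R-edge is matched by its reverse), so the schema is valid here.
(B) R is symmetric (every R-edge is matched by its reverse), so the schema is valid here.
(C) R is symmetric (every R-edge is matched by its reverse), so the schema is valid here.

none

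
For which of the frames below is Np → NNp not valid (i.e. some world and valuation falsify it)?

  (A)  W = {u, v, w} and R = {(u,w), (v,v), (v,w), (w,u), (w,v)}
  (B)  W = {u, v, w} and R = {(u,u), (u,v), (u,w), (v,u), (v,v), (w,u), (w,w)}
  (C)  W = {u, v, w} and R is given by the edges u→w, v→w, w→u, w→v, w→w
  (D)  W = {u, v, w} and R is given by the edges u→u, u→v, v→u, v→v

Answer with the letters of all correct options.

A, B, C

The schema Np → NNp is axiom 4; it is valid on a frame iff R is transitive.
(A) R is not transitive (u R w and w R u but not u R u), so the schema fails here.
(B) R is not transitive (v R u and u R w but not v R w), so the schema fails here.
(C) R is not transitive (u R w and w R u but not u R u), so the schema fails here.
(D) R is transitive (R is closed under composition), so the schema is valid here.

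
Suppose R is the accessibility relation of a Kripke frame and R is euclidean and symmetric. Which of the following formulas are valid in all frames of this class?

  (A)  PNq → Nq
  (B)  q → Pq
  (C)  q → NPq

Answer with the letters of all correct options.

A symmetric euclidean relation is transitive (uRv and vRw give vRu by symmetry, then uRw by the euclidean condition, applied at v).
(A) PNq → Nq is the dual of axiom 5, which corresponds to the euclidean property. Every such R is euclidean — valid.
(B) q → Pq (the dual of axiom T) characterises the reflexive frames. Such an R need not be reflexive — not valid.
(C) q → NPq is axiom B, which corresponds to symmetry. Every such R is symmetric — valid.

A, C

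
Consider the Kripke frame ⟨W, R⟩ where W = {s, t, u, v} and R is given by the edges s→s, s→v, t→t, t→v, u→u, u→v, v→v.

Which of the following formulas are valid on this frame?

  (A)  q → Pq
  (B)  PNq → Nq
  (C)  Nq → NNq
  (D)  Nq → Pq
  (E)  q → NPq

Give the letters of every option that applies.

A, C, D

R is reflexive: each world relates to itself.
R is not symmetric: s R v but not v R s.
R is transitive: R is closed under composition.
R is not euclidean: s R v and s R s but not v R s.
R is serial: every world has an R-successor.
(A) q → Pq is the dual of axiom T; it is valid on a frame exactly when R is reflexive. R is reflexive, so valid.
(B) PNq → Nq is the dual of axiom 5; it is valid on a frame exactly when R is euclidean. R is not euclidean, so not valid.
(C) axiom 4: valid iff R is transitive. R is transitive — valid.
(D) axiom D: valid iff R is serial. R is serial — valid.
(E) q → NPq (axiom B) characterises the symmetric frames. R is not symmetric — not valid.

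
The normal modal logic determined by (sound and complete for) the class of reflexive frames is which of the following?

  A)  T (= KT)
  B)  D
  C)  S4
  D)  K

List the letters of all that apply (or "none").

A

(A) T (= KT) is determined by exactly this class.
(B) D is determined by the class of serial frames.
(C) S4 is determined by the class of reflexive and transitive frames.
(D) K is determined by the class of arbitrary frames.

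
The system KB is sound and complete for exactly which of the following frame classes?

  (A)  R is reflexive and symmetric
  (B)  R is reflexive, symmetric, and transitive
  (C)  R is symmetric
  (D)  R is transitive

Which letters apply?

C

(A) this class determines B (= KTB), not KB.
(B) this class determines S5, not KB.
(C) KB is sound and complete for exactly this class.
(D) this class determines K4, not KB.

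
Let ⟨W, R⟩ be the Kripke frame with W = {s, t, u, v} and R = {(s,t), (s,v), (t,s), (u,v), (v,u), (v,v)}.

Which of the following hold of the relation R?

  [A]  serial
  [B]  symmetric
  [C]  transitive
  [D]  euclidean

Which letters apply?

(A) serial: every world has an R-successor.
(B) not symmetric: s R v but not v R s.
(C) not transitive: s R t and t R s but not s R s.
(D) not euclidean: s R t and s R v but not t R v.

A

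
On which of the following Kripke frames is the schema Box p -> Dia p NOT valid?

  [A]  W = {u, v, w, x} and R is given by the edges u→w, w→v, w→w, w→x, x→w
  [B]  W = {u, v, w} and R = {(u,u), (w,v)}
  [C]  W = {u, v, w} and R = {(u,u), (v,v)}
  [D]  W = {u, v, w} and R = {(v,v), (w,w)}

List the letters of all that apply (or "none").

The schema Box p -> Dia p is axiom D; it is valid on a frame iff R is serial.
(A) R is not serial (v has no R-successor), so the schema fails here.
(B) R is not serial (v has no R-successor), so the schema fails here.
(C) R is not serial (w has no R-successor), so the schema fails here.
(D) R is not serial (u has no R-successor), so the schema fails here.

A, B, C, D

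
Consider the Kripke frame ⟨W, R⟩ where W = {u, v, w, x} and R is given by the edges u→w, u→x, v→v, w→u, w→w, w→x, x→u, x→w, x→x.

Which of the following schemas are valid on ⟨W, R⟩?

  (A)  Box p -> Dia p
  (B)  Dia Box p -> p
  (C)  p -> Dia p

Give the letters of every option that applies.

A, B

R is not reflexive: not u R u.
R is symmetric: every R-edge is matched by its reverse.
R is serial: every world has an R-successor.
(A) axiom D: valid iff R is serial. R is serial — valid.
(B) the dual of axiom B: valid iff R is symmetric. R is symmetric — valid.
(C) p -> Dia p (the dual of axiom T) characterises the reflexive frames. R is not reflexive — not valid.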